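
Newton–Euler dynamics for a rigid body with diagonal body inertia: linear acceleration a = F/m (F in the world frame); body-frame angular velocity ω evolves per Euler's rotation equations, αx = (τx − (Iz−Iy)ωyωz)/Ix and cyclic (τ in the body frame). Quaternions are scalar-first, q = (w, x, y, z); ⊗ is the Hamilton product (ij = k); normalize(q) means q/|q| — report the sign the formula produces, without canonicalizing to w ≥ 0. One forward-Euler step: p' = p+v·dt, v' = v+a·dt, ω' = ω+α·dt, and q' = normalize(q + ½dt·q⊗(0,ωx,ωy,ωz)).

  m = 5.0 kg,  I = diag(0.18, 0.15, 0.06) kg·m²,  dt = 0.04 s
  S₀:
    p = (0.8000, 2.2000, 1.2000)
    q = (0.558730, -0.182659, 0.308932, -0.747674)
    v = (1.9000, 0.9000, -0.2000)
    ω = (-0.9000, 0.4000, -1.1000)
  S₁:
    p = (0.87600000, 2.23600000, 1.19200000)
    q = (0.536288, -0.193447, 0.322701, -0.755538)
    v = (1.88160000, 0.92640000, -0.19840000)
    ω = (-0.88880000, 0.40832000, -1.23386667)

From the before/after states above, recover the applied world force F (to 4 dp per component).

velocity change Δv = (-0.01840000, 0.02640000, 0.00160000)
m·(v₁−v₀)/dt = (-2.3000, 3.3000, 0.2000)

F = (-2.3000, 3.3000, 0.2000)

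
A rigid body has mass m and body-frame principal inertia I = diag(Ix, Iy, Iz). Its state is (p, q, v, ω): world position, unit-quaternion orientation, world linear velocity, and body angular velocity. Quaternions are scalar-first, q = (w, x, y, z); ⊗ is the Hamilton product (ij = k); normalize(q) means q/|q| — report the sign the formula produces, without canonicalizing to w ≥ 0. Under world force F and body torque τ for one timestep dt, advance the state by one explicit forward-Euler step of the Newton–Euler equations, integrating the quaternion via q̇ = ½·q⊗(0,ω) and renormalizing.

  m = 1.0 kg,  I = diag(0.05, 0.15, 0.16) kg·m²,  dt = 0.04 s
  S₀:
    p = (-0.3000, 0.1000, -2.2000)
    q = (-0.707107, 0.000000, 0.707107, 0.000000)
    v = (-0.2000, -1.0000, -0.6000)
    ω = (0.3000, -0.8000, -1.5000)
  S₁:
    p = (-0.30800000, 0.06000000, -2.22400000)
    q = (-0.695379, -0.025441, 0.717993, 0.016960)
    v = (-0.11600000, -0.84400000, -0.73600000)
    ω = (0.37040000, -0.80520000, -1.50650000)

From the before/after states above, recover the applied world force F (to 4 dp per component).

F = (2.1000, 3.9000, -3.4000)

v₁ − v₀ = (0.08400000, 0.15600000, -0.13600000)
applied force F = (2.1000, 3.9000, -3.4000)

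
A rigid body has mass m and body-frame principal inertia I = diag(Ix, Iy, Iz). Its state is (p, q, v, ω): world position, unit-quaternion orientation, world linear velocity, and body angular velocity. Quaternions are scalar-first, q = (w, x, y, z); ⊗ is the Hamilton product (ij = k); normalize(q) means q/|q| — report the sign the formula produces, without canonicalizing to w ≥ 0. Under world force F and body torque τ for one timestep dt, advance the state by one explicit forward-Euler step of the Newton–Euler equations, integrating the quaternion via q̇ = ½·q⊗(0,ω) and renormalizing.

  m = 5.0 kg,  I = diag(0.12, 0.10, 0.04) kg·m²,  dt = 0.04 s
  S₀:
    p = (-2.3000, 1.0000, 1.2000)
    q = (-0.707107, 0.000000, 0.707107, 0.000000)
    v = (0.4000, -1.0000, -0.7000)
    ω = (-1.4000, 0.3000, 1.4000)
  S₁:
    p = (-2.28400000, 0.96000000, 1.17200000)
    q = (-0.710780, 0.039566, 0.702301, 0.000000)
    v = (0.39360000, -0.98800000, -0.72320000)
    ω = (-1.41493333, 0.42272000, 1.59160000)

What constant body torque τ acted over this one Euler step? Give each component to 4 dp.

τ = (-0.0700, 0.1500, 0.2000)

rate change Δω = (-0.01493333, 0.12272000, 0.19160000)
ω₀×(Iω₀) = (-0.0252, -0.1568, 0.0084)
τ = I·(Δω/dt) + ω₀×(Iω₀) = (-0.0700, 0.1500, 0.2000)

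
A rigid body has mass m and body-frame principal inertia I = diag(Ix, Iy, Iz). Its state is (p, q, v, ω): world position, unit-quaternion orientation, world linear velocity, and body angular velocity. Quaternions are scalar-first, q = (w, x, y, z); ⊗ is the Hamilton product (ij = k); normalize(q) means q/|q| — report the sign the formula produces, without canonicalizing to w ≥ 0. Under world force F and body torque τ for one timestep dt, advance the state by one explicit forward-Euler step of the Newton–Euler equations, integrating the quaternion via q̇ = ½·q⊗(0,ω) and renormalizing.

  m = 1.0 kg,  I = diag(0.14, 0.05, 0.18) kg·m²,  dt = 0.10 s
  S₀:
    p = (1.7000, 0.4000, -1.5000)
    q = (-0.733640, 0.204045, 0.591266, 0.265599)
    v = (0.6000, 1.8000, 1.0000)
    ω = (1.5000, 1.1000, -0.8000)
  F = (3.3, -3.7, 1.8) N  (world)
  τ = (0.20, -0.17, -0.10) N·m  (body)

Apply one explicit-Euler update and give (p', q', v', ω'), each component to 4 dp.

p' = (1.7600, 0.5800, -1.4000)
q' = (-0.7669, 0.1102, 0.5761, 0.2605)
v' = (0.9300, 1.4300, 1.1800)
ω' = (1.7246, 0.6640, -0.7731)

a = (3.3000, -3.7000, 1.8000)
new position p' = (1.7600, 0.5800, -1.4000)
v + (F/m)dt = (0.9300, 1.4300, 1.1800)
precession coupling ω×(Iω) = (-0.1144, 0.0480, -0.1485)
angular accel α = (2.2457, -4.3600, 0.2694)
new body rate ω' = (1.7246, 0.6640, -0.7731)
q⊗(0,ω) = (-0.7439809, -1.8656317, -0.2453695, -0.0755375)
q' = normalize(q + ½dt·q⊗(0,ω)) = (-0.7669, 0.1102, 0.5761, 0.2605)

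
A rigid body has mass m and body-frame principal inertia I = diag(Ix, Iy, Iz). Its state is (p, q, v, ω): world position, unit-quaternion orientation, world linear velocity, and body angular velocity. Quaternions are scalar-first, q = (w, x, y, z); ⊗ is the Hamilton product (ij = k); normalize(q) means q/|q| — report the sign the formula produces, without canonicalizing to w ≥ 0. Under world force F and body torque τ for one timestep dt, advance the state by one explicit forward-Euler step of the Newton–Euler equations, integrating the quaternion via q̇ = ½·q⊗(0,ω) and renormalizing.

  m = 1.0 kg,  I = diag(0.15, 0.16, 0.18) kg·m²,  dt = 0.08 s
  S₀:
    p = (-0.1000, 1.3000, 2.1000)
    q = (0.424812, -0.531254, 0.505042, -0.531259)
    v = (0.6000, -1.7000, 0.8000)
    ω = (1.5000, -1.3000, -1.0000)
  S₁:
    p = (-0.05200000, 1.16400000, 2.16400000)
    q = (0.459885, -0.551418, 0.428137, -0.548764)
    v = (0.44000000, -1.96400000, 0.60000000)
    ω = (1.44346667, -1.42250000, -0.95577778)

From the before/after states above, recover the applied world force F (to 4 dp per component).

F = (-2.0000, -3.3000, -2.5000)

Δv = v₁−v₀ = (-0.16000000, -0.26400000, -0.20000000)
m·(v₁−v₀)/dt = (-2.0000, -3.3000, -2.5000)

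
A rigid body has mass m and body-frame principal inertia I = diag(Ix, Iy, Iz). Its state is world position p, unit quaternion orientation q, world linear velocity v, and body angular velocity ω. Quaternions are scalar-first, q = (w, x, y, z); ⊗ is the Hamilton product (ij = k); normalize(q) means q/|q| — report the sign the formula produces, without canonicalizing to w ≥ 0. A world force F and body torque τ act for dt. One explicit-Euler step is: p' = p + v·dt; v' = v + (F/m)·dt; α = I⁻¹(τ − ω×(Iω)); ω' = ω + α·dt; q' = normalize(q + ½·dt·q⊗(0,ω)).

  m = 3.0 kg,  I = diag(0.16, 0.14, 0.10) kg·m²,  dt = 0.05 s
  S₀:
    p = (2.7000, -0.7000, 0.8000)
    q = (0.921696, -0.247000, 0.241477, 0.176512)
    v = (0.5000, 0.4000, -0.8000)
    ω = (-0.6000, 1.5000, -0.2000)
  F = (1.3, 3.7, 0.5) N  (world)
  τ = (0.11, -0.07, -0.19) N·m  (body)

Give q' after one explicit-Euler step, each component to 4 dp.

2q̇ = q⊗(0,ω) = (-0.4751131, -0.8660810, 1.2272368, -0.4099530)
updated quaternion q' = (0.9091, -0.2684, 0.2719, 0.1661)

q' = (0.9091, -0.2684, 0.2719, 0.1661)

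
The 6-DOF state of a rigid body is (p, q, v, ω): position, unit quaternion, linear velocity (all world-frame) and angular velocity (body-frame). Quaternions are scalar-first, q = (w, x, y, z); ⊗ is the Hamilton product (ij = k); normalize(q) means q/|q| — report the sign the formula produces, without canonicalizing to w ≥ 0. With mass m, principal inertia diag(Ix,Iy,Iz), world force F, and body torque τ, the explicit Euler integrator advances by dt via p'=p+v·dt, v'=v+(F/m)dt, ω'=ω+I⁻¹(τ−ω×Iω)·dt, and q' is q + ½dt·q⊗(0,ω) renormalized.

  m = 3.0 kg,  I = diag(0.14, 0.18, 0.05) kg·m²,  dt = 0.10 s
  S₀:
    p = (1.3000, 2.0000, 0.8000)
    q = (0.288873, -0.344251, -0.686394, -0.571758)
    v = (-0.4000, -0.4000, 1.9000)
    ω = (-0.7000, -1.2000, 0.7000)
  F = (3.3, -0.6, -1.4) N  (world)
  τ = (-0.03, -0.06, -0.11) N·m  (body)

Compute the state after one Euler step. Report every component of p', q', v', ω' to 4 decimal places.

p' = (1.2600, 1.9600, 0.9900)
q' = (0.2549, -0.4114, -0.6696, -0.5633)
v' = (-0.2900, -0.4200, 1.8533)
ω' = (-0.7994, -1.2088, 0.4128)

new position p' = (1.2600, 1.9600, 0.9900)
v + (F/m)dt = (-0.2900, -0.4200, 1.8533)
gyro term ω×Iω = (0.1092, -0.0441, 0.0336)
α = I⁻¹(τ − ω×Iω) = (-0.9943, -0.0883, -2.8720)
new body rate ω' = (-0.7994, -1.2088, 0.4128)
q⊗(0,ω) = (-0.6644179, -1.3687965, 0.2945587, 0.1348365)
q' = normalize(q + ½dt·q⊗(0,ω)) = (0.2549, -0.4114, -0.6696, -0.5633)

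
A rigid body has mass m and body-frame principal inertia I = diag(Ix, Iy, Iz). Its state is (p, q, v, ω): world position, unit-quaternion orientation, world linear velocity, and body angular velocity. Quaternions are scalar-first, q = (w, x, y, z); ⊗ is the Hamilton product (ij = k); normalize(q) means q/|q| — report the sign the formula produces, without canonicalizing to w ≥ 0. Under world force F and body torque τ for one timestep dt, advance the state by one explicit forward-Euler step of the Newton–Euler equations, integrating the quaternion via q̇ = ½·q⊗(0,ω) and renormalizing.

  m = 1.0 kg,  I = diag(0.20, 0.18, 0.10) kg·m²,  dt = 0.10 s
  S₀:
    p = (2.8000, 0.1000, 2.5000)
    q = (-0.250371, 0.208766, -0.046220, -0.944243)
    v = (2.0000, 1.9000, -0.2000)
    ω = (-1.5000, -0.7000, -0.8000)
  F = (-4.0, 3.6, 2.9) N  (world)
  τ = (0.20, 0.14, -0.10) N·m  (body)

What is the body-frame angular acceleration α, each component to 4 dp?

α = (1.2240, 0.1111, -0.7900)

precession coupling ω×(Iω) = (-0.0448, 0.1200, -0.0210)
angular accel α = (1.2240, 0.1111, -0.7900)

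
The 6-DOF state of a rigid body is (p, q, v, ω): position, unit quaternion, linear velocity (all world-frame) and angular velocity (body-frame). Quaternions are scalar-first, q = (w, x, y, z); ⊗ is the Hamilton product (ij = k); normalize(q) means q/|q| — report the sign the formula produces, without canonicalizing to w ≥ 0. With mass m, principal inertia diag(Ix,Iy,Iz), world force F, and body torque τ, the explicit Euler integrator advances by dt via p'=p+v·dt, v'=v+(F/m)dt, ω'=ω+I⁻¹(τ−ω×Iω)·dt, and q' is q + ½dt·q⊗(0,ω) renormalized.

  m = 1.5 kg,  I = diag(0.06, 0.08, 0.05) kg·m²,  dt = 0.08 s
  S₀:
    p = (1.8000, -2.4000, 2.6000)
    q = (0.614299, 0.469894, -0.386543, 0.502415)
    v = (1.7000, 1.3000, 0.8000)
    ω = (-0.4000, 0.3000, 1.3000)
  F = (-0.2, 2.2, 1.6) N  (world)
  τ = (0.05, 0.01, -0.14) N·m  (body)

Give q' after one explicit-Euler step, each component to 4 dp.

q' = (0.5994, 0.4333, -0.4110, 0.5330)

2q̇ = q⊗(0,ω) = (-0.3492190, -0.8989500, -0.6275385, 0.7849397)
q + ½dt·q⊗(0,ω), renormalized = (0.5994, 0.4333, -0.4110, 0.5330)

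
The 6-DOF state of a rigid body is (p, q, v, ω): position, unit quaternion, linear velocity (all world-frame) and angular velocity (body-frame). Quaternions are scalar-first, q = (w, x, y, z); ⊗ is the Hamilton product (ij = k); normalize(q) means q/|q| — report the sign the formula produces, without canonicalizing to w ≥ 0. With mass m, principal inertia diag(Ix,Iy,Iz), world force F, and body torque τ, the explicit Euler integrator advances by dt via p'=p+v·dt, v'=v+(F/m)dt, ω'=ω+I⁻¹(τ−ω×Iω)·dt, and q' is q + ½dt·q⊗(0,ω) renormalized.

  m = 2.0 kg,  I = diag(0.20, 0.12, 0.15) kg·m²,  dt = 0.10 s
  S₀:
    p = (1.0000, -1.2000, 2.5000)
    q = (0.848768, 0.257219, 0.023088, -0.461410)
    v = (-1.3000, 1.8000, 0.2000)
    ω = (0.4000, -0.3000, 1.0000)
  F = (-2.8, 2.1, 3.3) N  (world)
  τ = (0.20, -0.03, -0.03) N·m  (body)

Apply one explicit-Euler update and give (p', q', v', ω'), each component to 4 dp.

p' = (0.8700, -1.0200, 2.5200)
q' = (0.8657, 0.2680, -0.0117, -0.4226)
v' = (-1.4400, 1.9050, 0.3650)
ω' = (0.5045, -0.3417, 0.9736)

ω×(Iω) gyroscopic = (-0.0090, 0.0200, 0.0096)
angular accel α = (1.0450, -0.4167, -0.2640)
ω' = ω + α·dt = (0.5045, -0.3417, 0.9736)
Hamilton product q⊗(0,ω) = (0.3654488, 0.2241722, -0.6964134, 0.7623671)
q' = normalize(q + ½dt·q⊗(0,ω)) = (0.8657, 0.2680, -0.0117, -0.4226)
a = F/m = (-1.4000, 1.0500, 1.6500)
p + v·dt = (0.8700, -1.0200, 2.5200)
new velocity v' = (-1.4400, 1.9050, 0.3650)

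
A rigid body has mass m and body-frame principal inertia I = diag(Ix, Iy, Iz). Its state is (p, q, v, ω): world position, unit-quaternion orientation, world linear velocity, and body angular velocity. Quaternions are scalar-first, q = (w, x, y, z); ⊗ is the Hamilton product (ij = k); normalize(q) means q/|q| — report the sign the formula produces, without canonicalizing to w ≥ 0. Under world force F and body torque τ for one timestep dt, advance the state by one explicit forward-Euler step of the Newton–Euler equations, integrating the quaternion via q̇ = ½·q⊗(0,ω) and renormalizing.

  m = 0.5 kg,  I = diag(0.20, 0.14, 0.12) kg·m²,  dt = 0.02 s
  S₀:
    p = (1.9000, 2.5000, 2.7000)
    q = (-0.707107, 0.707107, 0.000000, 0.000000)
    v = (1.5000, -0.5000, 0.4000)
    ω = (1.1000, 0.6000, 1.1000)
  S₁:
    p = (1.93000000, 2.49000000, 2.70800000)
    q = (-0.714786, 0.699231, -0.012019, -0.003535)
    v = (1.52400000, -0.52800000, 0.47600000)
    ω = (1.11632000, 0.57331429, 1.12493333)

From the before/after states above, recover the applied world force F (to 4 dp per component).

velocity change Δv = (0.02400000, -0.02800000, 0.07600000)
applied force F = (0.6000, -0.7000, 1.9000)

F = (0.6000, -0.7000, 1.9000)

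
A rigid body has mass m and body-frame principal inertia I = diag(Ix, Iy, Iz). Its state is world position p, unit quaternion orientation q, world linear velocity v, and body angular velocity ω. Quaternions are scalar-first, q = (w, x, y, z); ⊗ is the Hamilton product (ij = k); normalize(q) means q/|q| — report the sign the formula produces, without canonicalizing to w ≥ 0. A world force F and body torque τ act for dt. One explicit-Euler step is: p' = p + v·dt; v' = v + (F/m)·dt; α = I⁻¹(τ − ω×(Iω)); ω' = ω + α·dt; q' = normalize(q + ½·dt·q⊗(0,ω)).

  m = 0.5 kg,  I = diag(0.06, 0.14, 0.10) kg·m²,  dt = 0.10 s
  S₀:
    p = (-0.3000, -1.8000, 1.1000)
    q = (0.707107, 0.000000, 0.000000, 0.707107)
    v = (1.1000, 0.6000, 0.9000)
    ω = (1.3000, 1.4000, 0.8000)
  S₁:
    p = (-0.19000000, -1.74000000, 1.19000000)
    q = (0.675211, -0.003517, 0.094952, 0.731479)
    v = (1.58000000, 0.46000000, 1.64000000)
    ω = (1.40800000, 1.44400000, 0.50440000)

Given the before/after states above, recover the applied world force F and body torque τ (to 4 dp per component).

F = (2.4000, -0.7000, 3.7000)
τ = (0.0200, 0.0200, -0.1500)

v₁ − v₀ = (0.48000000, -0.14000000, 0.74000000)
m·(v₁−v₀)/dt = (2.4000, -0.7000, 3.7000)
rate change Δω = (0.10800000, 0.04400000, -0.29560000)
applied torque τ = (0.0200, 0.0200, -0.1500)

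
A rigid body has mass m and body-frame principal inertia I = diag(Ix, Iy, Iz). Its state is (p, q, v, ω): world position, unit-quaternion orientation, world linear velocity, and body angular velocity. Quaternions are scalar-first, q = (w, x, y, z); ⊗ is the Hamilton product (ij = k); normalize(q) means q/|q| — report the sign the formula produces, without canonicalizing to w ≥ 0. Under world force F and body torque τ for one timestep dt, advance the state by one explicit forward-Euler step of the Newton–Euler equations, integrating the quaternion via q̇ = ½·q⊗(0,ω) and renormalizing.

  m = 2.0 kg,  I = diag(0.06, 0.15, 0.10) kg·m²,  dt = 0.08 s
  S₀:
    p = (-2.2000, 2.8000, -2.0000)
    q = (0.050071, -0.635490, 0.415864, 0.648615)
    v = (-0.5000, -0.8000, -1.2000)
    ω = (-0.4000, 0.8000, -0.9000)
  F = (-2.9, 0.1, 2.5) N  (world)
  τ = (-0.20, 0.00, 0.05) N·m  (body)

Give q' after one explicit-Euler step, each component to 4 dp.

Hamilton product q⊗(0,ω) = (-0.0031337, -0.9131980, -0.7913302, -0.3871103)
q' = normalize(q + ½dt·q⊗(0,ω)) = (0.0499, -0.6712, 0.3837, 0.6323)

q' = (0.0499, -0.6712, 0.3837, 0.6323)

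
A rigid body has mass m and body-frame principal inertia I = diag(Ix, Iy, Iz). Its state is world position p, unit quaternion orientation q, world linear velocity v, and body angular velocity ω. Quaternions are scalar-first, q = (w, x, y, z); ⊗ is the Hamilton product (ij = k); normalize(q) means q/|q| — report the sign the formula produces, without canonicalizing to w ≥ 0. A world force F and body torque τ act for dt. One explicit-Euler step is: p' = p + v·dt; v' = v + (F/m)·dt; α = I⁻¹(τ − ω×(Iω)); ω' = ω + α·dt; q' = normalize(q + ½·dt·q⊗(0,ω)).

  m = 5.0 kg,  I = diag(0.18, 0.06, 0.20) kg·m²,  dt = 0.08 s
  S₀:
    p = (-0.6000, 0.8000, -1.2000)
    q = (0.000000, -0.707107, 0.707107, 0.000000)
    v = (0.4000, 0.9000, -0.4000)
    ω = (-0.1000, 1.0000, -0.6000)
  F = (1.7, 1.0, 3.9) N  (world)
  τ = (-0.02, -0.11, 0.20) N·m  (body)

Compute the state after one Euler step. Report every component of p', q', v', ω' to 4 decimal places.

a = F/m = (0.3400, 0.2000, 0.7800)
p + v·dt = (-0.5680, 0.8720, -1.2320)
v' = v + a·dt = (0.4272, 0.9160, -0.3376)
α = I⁻¹(τ − ω×Iω) = (0.3556, -1.8133, 0.9400)
ω + α·dt = (-0.0716, 0.8549, -0.5248)
Hamilton product q⊗(0,ω) = (-0.7778177, -0.4242642, -0.4242642, -0.6363963)
q + ½dt·q⊗(0,ω), renormalized = (-0.0311, -0.7233, 0.6894, -0.0254)

p' = (-0.5680, 0.8720, -1.2320)
q' = (-0.0311, -0.7233, 0.6894, -0.0254)
v' = (0.4272, 0.9160, -0.3376)
ω' = (-0.0716, 0.8549, -0.5248)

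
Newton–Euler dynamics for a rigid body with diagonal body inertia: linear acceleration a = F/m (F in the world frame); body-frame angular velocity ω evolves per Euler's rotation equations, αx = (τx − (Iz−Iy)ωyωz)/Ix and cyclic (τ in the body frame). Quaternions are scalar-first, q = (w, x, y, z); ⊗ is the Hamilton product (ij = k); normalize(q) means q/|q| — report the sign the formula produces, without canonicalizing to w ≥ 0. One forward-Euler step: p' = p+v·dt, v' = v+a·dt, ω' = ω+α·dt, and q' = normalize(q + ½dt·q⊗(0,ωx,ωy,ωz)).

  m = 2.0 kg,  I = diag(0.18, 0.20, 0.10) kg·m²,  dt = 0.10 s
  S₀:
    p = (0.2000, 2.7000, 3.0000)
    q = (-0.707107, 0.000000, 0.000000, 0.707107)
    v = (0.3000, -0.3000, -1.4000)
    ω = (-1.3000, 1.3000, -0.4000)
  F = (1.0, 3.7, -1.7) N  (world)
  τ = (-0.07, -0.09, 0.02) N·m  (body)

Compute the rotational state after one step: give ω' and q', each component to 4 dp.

ω×(Iω) gyroscopic = (0.0520, 0.0416, -0.0338)
α = I⁻¹(τ − ω×Iω) = (-0.6778, -0.6580, 0.5380)
ω' = ω + α·dt = (-1.3678, 1.2342, -0.3462)
Hamilton product q⊗(0,ω) = (0.2828428, 0.0000000, -1.8384782, 0.2828428)
updated quaternion q' = (-0.6899, 0.0000, -0.0915, 0.7181)

ω' = (-1.3678, 1.2342, -0.3462)
q' = (-0.6899, 0.0000, -0.0915, 0.7181)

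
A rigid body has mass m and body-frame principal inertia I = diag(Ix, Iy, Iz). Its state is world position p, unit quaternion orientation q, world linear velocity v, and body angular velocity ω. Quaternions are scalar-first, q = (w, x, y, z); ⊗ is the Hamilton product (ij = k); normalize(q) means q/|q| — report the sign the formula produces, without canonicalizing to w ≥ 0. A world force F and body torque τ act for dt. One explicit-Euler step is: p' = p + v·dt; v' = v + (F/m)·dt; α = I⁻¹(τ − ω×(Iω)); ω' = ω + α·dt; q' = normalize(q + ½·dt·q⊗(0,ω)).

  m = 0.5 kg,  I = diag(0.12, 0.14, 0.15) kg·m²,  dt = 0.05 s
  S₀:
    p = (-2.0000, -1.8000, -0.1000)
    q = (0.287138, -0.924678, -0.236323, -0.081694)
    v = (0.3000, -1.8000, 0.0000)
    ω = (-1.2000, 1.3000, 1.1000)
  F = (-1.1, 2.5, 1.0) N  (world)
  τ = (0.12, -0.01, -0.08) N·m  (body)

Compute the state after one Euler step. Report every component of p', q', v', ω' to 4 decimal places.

p' = (-1.9850, -1.8900, -0.1000)
q' = (0.2690, -0.9359, -0.1988, -0.1108)
v' = (0.1900, -1.5500, 0.1000)
ω' = (-1.1560, 1.2823, 1.0837)

precession coupling ω×(Iω) = (0.0143, 0.0396, -0.0312)
angular accel α = (0.8808, -0.3543, -0.3253)
new body rate ω' = (-1.1560, 1.2823, 1.0837)
Hamilton product q⊗(0,ω) = (-0.7125303, -0.4983187, 1.4884580, -1.1698172)
q + ½dt·q⊗(0,ω), renormalized = (0.2690, -0.9359, -0.1988, -0.1108)
a = F/m = (-2.2000, 5.0000, 2.0000)
new position p' = (-1.9850, -1.8900, -0.1000)
v + (F/m)dt = (0.1900, -1.5500, 0.1000)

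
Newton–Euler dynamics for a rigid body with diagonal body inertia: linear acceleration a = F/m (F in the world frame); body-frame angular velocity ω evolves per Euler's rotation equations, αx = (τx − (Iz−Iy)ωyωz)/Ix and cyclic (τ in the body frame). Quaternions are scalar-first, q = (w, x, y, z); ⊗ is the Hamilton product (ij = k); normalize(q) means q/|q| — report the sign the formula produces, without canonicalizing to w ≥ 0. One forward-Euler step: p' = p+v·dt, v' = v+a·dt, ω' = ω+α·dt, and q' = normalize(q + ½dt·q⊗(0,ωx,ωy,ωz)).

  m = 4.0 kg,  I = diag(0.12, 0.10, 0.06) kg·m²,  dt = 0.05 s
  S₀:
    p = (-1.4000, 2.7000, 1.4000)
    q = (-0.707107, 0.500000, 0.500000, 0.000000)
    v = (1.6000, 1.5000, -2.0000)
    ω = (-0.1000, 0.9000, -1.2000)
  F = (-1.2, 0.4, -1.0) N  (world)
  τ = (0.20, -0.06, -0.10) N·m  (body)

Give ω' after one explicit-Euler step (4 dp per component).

precession coupling ω×(Iω) = (0.0432, 0.0072, 0.0018)
angular accel α = (1.3067, -0.6720, -1.6967)
ω + α·dt = (-0.0347, 0.8664, -1.2848)

ω' = (-0.0347, 0.8664, -1.2848)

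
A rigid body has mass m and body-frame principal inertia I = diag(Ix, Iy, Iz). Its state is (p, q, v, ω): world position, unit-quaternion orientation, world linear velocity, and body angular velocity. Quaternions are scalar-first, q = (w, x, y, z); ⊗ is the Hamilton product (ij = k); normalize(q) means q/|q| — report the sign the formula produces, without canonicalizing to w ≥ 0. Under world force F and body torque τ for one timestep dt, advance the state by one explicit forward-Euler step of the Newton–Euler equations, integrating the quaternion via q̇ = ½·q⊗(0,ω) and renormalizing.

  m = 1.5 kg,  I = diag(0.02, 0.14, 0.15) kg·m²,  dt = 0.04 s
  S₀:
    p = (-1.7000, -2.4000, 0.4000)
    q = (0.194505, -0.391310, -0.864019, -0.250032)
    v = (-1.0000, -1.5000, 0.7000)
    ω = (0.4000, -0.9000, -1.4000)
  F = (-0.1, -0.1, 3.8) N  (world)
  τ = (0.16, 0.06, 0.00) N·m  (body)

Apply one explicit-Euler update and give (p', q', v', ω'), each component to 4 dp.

p' = (-1.7400, -2.4600, 0.4280)
q' = (0.1750, -0.3698, -0.8800, -0.2414)
v' = (-1.0027, -1.5027, 0.8013)
ω' = (0.6948, -0.9037, -1.3885)

gyro term ω×Iω = (0.0126, 0.0728, -0.0432)
α = I⁻¹(τ − ω×Iω) = (7.3700, -0.0914, 0.2880)
new body rate ω' = (0.6948, -0.9037, -1.3885)
2q̇ = q⊗(0,ω) = (-0.9711379, 1.0623998, -0.8229013, 0.4254796)
q' = normalize(q + ½dt·q⊗(0,ω)) = (0.1750, -0.3698, -0.8800, -0.2414)
linear accel F/m = (-0.0667, -0.0667, 2.5333)
p' = p + v·dt = (-1.7400, -2.4600, 0.4280)
v' = v + a·dt = (-1.0027, -1.5027, 0.8013)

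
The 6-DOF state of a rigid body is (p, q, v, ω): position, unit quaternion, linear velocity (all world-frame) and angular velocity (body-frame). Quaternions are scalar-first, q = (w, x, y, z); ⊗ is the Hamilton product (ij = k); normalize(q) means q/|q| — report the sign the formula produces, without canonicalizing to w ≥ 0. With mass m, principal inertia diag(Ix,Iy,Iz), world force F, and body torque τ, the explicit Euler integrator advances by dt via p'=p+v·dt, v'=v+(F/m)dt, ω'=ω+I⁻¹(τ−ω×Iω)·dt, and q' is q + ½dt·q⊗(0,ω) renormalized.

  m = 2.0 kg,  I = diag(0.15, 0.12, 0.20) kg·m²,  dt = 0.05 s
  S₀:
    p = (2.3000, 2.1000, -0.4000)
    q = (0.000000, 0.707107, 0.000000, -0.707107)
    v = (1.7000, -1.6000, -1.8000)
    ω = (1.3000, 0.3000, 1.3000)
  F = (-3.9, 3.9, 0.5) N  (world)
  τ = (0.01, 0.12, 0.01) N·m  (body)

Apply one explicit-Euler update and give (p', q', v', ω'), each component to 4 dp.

new position p' = (2.3850, 2.0200, -0.4900)
v + (F/m)dt = (1.6025, -1.5025, -1.7875)
angular accel α = (-0.1413, 1.7042, 0.1085)
ω + α·dt = (1.2929, 0.3852, 1.3054)
2q̇ = q⊗(0,ω) = (0.0000000, 0.2121321, -1.8384782, 0.2121321)
q + ½dt·q⊗(0,ω), renormalized = (0.0000, 0.7116, -0.0459, -0.7010)

p' = (2.3850, 2.0200, -0.4900)
q' = (0.0000, 0.7116, -0.0459, -0.7010)
v' = (1.6025, -1.5025, -1.7875)
ω' = (1.2929, 0.3852, 1.3054)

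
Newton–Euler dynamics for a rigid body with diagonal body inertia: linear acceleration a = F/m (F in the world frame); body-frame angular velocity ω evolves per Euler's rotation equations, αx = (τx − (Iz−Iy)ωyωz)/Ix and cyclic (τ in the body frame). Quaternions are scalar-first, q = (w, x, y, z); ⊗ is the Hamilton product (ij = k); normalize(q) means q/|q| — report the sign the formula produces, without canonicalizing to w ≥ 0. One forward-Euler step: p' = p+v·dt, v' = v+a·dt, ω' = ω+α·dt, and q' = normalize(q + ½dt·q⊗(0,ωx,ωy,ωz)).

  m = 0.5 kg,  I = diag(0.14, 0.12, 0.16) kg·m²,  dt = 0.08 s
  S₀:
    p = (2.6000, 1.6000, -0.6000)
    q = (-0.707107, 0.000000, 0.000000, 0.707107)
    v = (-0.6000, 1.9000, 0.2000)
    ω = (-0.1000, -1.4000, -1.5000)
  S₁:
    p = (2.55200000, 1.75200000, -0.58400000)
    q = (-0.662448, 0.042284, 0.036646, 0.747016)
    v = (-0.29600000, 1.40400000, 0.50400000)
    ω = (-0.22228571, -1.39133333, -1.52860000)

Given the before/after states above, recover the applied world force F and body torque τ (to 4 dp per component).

F = (1.9000, -3.1000, 1.9000)
τ = (-0.1300, 0.0100, -0.0600)

velocity change Δv = (0.30400000, -0.49600000, 0.30400000)
F = m·Δv/dt = (1.9000, -3.1000, 1.9000)
rate change Δω = (-0.12228571, 0.00866667, -0.02860000)
I·α + gyro = (-0.1300, 0.0100, -0.0600)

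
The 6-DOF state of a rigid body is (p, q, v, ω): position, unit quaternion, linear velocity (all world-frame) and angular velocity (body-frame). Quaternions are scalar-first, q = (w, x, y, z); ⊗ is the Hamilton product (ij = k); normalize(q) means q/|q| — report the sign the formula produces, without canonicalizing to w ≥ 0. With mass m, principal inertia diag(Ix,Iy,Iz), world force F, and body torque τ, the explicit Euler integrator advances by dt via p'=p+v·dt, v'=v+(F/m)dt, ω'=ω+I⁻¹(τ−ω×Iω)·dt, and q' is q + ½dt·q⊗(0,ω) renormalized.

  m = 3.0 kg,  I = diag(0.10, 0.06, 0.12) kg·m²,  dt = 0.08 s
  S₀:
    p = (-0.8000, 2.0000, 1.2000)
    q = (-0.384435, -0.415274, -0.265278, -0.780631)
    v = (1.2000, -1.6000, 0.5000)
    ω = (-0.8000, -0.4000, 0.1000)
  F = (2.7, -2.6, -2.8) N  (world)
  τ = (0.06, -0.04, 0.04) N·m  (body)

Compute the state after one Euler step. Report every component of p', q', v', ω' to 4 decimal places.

p' = (-0.7040, 1.8720, 1.2400)
q' = (-0.3986, -0.4163, -0.2323, -0.7835)
v' = (1.2720, -1.6693, 0.4253)
ω' = (-0.7501, -0.4555, 0.1352)

linear accel F/m = (0.9000, -0.8667, -0.9333)
p' = p + v·dt = (-0.7040, 1.8720, 1.2400)
new velocity v' = (1.2720, -1.6693, 0.4253)
(τ − ω×Iω)/I = (0.6240, -0.6933, 0.4400)
new body rate ω' = (-0.7501, -0.4555, 0.1352)
q⊗(0,ω) = (-0.3602673, -0.0312322, 0.8198062, -0.0845563)
updated quaternion q' = (-0.3986, -0.4163, -0.2323, -0.7835)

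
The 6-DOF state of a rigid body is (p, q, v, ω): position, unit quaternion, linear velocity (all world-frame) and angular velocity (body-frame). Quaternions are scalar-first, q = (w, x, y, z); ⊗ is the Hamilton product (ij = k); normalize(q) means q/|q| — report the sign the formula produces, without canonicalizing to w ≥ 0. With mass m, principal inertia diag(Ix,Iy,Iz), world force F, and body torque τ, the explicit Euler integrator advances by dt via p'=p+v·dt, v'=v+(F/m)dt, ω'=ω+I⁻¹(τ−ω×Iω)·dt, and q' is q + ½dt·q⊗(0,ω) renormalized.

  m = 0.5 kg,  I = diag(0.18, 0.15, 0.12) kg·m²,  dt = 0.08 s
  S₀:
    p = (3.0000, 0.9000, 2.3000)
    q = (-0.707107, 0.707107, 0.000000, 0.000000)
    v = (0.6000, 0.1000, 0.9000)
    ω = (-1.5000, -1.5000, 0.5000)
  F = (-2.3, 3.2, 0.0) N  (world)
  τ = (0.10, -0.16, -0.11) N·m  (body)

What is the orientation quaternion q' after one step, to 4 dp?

q' = (-0.6622, 0.7467, 0.0282, -0.0564)

2q̇ = q⊗(0,ω) = (1.0606605, 1.0606605, 0.7071070, -1.4142140)
q + ½dt·q⊗(0,ω), renormalized = (-0.6622, 0.7467, 0.0282, -0.0564)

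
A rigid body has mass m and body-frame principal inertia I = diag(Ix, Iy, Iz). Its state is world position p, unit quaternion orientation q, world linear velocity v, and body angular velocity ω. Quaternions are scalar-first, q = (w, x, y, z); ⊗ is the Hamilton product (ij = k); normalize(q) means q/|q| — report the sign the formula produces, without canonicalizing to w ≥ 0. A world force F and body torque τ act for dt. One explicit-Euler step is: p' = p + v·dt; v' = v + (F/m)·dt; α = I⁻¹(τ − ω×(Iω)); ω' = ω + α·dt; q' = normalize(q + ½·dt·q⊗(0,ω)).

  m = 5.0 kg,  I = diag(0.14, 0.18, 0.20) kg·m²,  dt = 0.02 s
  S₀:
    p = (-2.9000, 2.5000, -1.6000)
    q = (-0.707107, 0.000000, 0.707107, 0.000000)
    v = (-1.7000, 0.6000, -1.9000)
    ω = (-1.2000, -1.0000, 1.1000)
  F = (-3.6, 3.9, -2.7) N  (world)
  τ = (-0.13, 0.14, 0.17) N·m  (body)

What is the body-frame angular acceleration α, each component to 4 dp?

α = (-0.7714, 0.3378, 0.6100)

gyro term ω×Iω = (-0.0220, 0.0792, 0.0480)
angular accel α = (-0.7714, 0.3378, 0.6100)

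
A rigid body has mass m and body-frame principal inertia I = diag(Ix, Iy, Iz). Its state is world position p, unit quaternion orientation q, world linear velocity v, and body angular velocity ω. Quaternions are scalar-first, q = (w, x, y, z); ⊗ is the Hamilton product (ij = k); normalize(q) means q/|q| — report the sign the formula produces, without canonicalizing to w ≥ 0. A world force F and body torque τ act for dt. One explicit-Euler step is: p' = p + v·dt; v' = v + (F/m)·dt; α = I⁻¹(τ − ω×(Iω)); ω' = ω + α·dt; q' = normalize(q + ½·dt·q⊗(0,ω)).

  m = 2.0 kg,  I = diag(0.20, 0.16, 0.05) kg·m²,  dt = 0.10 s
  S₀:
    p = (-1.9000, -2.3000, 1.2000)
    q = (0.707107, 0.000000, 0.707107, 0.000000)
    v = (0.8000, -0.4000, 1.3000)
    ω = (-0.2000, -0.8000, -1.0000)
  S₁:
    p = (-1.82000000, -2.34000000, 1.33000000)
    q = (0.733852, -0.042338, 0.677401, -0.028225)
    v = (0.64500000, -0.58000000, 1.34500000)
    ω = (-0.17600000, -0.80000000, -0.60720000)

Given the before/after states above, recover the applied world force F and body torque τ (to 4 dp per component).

F = (-3.1000, -3.6000, 0.9000)
τ = (-0.0400, 0.0300, 0.1900)

rate change Δω = (0.02400000, 0.00000000, 0.39280000)
applied torque τ = (-0.0400, 0.0300, 0.1900)
Δv = v₁−v₀ = (-0.15500000, -0.18000000, 0.04500000)
F = m·Δv/dt = (-3.1000, -3.6000, 0.9000)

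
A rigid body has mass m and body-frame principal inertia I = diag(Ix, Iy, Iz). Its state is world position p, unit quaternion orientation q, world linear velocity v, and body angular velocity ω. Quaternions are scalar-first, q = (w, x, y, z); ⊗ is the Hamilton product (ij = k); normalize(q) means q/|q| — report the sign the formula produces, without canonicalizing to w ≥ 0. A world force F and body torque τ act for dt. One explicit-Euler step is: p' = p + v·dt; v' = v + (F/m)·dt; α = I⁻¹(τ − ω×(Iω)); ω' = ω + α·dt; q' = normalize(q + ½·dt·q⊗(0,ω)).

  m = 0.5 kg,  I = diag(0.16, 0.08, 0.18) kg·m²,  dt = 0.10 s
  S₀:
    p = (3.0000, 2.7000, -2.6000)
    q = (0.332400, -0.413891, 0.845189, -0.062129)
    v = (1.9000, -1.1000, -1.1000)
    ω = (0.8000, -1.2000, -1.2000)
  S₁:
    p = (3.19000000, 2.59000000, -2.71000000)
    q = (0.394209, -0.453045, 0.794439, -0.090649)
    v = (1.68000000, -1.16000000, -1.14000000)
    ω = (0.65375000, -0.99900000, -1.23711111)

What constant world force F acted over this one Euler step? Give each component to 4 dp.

v₁ − v₀ = (-0.22000000, -0.06000000, -0.04000000)
m·(v₁−v₀)/dt = (-1.1000, -0.3000, -0.2000)

F = (-1.1000, -0.3000, -0.2000)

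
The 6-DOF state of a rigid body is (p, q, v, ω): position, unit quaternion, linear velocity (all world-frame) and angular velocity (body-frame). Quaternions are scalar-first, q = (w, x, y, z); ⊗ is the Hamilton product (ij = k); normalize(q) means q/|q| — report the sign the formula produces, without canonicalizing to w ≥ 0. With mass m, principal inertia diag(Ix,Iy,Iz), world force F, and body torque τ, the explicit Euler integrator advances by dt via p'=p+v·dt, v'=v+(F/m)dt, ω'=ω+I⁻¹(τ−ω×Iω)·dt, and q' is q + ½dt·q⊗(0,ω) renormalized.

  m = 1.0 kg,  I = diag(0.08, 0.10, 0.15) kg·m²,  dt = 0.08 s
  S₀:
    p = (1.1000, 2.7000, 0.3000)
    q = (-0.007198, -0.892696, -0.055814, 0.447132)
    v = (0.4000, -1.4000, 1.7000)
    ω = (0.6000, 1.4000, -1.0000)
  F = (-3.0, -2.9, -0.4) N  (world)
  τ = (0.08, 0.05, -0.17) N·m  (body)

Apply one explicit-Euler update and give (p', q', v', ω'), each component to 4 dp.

gyro term ω×Iω = (-0.0700, 0.0420, 0.0168)
angular accel α = (1.8750, 0.0800, -1.2453)
ω + α·dt = (0.7500, 1.4064, -1.0996)
2q̇ = q⊗(0,ω) = (1.0608892, -0.5744896, -0.6344940, -1.2090880)
updated quaternion q' = (0.0351, -0.9133, -0.0810, 0.3977)
linear accel F/m = (-3.0000, -2.9000, -0.4000)
p + v·dt = (1.1320, 2.5880, 0.4360)
new velocity v' = (0.1600, -1.6320, 1.6680)

p' = (1.1320, 2.5880, 0.4360)
q' = (0.0351, -0.9133, -0.0810, 0.3977)
v' = (0.1600, -1.6320, 1.6680)
ω' = (0.7500, 1.4064, -1.0996)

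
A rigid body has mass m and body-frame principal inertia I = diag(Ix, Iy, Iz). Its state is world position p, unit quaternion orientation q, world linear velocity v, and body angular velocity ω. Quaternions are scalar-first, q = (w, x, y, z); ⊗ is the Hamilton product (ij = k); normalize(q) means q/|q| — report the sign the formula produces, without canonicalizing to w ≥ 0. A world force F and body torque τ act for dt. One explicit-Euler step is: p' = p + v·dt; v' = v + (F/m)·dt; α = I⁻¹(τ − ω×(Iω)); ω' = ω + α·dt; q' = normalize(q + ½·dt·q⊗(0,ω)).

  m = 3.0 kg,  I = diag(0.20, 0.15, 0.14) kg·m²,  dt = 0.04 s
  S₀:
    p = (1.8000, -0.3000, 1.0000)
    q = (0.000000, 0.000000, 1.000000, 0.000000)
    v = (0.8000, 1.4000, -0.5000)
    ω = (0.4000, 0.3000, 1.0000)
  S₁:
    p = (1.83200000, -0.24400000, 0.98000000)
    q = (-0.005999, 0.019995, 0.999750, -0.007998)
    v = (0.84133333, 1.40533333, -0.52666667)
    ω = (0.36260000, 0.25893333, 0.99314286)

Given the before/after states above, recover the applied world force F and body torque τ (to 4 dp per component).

velocity change Δv = (0.04133333, 0.00533333, -0.02666667)
m·(v₁−v₀)/dt = (3.1000, 0.4000, -2.0000)
ω₁ − ω₀ = (-0.03740000, -0.04106667, -0.00685714)
applied torque τ = (-0.1900, -0.1300, -0.0300)

F = (3.1000, 0.4000, -2.0000)
τ = (-0.1900, -0.1300, -0.0300)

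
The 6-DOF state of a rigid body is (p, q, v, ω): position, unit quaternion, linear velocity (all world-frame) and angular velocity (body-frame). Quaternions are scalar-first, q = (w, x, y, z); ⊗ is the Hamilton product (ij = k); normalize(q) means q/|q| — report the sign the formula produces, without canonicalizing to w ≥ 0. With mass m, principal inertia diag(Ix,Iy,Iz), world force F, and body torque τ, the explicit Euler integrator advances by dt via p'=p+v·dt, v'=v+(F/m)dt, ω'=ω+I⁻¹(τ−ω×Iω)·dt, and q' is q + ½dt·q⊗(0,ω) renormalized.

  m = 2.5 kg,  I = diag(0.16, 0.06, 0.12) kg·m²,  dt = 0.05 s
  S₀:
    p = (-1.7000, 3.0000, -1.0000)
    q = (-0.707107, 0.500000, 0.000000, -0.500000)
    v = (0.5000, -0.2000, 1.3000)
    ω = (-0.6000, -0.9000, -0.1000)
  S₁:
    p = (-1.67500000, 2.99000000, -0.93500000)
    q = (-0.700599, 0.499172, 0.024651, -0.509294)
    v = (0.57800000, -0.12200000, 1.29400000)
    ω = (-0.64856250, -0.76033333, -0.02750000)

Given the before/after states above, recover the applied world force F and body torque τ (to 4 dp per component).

v₁ − v₀ = (0.07800000, 0.07800000, -0.00600000)
applied force F = (3.9000, 3.9000, -0.3000)
Δω = ω₁−ω₀ = (-0.04856250, 0.13966667, 0.07250000)
I·α + gyro = (-0.1500, 0.1700, 0.1200)

F = (3.9000, 3.9000, -0.3000)
τ = (-0.1500, 0.1700, 0.1200)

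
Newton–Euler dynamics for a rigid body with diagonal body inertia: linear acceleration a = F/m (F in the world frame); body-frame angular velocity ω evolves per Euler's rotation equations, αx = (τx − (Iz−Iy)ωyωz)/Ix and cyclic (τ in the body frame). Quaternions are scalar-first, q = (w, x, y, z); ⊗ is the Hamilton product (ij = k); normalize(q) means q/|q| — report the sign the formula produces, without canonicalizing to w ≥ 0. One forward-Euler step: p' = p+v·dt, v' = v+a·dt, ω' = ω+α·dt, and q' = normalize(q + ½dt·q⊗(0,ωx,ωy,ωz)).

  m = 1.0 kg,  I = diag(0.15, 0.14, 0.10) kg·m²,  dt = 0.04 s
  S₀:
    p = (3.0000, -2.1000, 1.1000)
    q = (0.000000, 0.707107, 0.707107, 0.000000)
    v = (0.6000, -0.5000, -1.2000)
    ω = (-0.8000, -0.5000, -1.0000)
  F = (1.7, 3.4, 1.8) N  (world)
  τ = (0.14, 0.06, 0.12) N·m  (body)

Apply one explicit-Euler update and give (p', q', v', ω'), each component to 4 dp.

(τ − ω×Iω)/I = (1.0667, 0.1429, 1.2400)
new body rate ω' = (-0.7573, -0.4943, -0.9504)
q⊗(0,ω) = (0.9192391, -0.7071070, 0.7071070, 0.2121321)
q + ½dt·q⊗(0,ω), renormalized = (0.0184, 0.6927, 0.7210, 0.0042)
new position p' = (3.0240, -2.1200, 1.0520)
new velocity v' = (0.6680, -0.3640, -1.1280)

p' = (3.0240, -2.1200, 1.0520)
q' = (0.0184, 0.6927, 0.7210, 0.0042)
v' = (0.6680, -0.3640, -1.1280)
ω' = (-0.7573, -0.4943, -0.9504)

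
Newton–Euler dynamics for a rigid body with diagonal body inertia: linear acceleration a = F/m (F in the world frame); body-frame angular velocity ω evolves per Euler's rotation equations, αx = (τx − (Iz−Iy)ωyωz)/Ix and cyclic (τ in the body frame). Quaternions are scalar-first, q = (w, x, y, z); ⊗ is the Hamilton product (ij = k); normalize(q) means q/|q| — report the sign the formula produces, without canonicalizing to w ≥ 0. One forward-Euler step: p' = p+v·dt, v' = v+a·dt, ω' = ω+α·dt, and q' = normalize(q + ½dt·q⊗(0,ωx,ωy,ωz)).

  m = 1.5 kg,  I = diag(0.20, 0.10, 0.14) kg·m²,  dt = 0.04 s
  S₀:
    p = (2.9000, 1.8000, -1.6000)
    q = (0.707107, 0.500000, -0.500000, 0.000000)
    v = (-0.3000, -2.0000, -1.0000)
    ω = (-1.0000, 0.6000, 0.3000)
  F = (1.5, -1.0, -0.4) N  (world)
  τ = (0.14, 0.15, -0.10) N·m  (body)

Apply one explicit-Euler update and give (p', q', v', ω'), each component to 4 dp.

p' = (2.8880, 1.7200, -1.6400)
q' = (0.7229, 0.4827, -0.4944, 0.0002)
v' = (-0.2600, -2.0267, -1.0107)
ω' = (-0.9734, 0.6672, 0.2543)

linear accel F/m = (1.0000, -0.6667, -0.2667)
p' = p + v·dt = (2.8880, 1.7200, -1.6400)
v + (F/m)dt = (-0.2600, -2.0267, -1.0107)
precession coupling ω×(Iω) = (0.0072, -0.0180, 0.0600)
(τ − ω×Iω)/I = (0.6640, 1.6800, -1.1429)
ω' = ω + α·dt = (-0.9734, 0.6672, 0.2543)
2q̇ = q⊗(0,ω) = (0.8000000, -0.8571070, 0.2742642, 0.0121321)
q' = normalize(q + ½dt·q⊗(0,ω)) = (0.7229, 0.4827, -0.4944, 0.0002)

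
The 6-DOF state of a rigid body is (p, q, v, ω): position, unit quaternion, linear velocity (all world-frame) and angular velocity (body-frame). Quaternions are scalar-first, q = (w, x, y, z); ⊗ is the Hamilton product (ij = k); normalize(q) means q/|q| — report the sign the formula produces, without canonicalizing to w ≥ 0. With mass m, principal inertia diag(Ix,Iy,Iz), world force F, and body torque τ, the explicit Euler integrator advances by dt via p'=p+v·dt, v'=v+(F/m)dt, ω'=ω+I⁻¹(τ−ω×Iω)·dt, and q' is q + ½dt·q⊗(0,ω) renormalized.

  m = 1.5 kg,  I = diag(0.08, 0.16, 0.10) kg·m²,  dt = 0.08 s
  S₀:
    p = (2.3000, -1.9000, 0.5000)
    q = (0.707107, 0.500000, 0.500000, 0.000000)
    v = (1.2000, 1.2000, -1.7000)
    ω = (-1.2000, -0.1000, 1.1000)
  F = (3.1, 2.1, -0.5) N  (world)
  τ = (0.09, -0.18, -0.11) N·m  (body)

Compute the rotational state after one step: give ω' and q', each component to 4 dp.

precession coupling ω×(Iω) = (0.0066, 0.0264, 0.0096)
angular accel α = (1.0425, -1.2900, -1.1960)
ω + α·dt = (-1.1166, -0.2032, 1.0043)
2q̇ = q⊗(0,ω) = (0.6500000, -0.2985284, -0.6207107, 1.3278177)
q' = normalize(q + ½dt·q⊗(0,ω)) = (0.7316, 0.4870, 0.4742, 0.0530)

ω' = (-1.1166, -0.2032, 1.0043)
q' = (0.7316, 0.4870, 0.4742, 0.0530)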